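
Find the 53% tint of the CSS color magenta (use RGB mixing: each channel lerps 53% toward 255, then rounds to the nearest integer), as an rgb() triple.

CSS magenta is rgb(255, 0, 255).
Per channel, c → c + 0.53(255 − c):
  R: 255 + 0.53×(255−255) = 255 + 0 = 255 → 255
  G: 0 + 0.53×(255−0) = 0 + 135.15 = 135.15 → 135
  B: 255 + 0 = 255 → 255

rgb(255, 135, 255)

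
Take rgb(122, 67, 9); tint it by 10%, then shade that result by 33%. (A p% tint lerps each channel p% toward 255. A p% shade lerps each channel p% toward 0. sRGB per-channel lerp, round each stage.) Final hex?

A 10% tint moves each channel 10% toward 255:
  R: 122 + 13.3 = 135.3 → 135
  G: 67 + 0.1×(255−67) = 67 + 18.8 = 85.8 → 86
  B: 9 + 0.1×(255−9) = 9 + 24.6 = 33.6 → 34
After the tint: rgb(135, 86, 34) = #875622.
Lerp each channel 33% toward 0:
  R: 135 + 0.33×(0−135) = 135 − 44.55 = 90.45 → 90
  G: 86 − 28.38 = 57.62 → 58
  B: 34 + 0.33×(0−34) = 34 − 11.22 = 22.78 → 23
rgb(90, 58, 23) = #5A3A17.

#5A3A17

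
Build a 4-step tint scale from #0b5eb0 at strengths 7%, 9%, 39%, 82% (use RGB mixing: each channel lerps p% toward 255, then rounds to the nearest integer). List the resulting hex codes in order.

#1c69b6, #216cb7, #6a9dcf, #d3e2f1

#0b5eb0 is rgb(11, 94, 176).
7%: (11 + 17.08 = 28.08→28, 94 + 11.27 = 105.27→105, 176 + 5.53 = 181.53→182) → #1c69b6
9%: (11 + 21.96 = 32.96→33, 94 + 14.49 = 108.49→108, 176 + 7.11 = 183.11→183) → #216cb7
39%: (11 + 95.16 = 106.16→106, 94 + 62.79 = 156.79→157, 176 + 30.81 = 206.81→207) → #6a9dcf
82%: (11 + 200.08 = 211.08→211, 94 + 132.02 = 226.02→226, 176 + 64.78 = 240.78→241) → #d3e2f1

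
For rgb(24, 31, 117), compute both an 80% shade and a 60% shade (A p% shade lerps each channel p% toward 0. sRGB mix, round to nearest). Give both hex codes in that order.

80% shade:
  R: 24 + 0.8×(0−24) = 24 − 19.2 = 4.8 → 5
  G: 31 − 24.8 = 6.2 → 6
  B: 117 + 0.8×(0−117) = 117 − 93.6 = 23.4 → 23
  → #050617
60% shade:
  R: 24 + 0.6×(0−24) = 24 − 14.4 = 9.6 → 10
  G: 31 − 18.6 = 12.4 → 12
  B: 117 + 0.6×(0−117) = 117 − 70.2 = 46.8 → 47
  → #0a0c2f

#050617, #0a0c2f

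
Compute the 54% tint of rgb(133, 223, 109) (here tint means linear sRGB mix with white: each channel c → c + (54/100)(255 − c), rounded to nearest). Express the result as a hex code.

Lerp each channel 54% toward 255:
  R: 133 + 0.54×(255−133) = 133 + 65.88 = 198.88 → 199
  G: 223 + 0.54×(255−223) = 223 + 17.28 = 240.28 → 240
  B: 109 + 0.54×(255−109) = 109 + 78.84 = 187.84 → 188
rgb(199, 240, 188) = #c7f0bc.

#c7f0bc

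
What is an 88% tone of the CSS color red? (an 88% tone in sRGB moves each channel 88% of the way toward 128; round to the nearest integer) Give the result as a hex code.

#8f7171

CSS red is rgb(255, 0, 0).
Lerp each channel 88% toward 128:
  R: 255 − 111.76 = 143.24 → 143
  G: 0 + 0.88×(128−0) = 0 + 112.64 = 112.64 → 113
  B: 0 + 0.88×(128−0) = 0 + 112.64 = 112.64 → 113
rgb(143, 113, 113) = #8f7171.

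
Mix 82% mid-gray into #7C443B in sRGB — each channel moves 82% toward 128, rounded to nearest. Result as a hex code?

#7C443B is rgb(124, 68, 59).
An 82% tone moves each channel 82% toward 128:
  R: 124 + 0.82×(128−124) = 124 + 3.28 = 127.28 → 127
  G: 68 + 49.2 = 117.2 → 117
  B: 59 + 56.58 = 115.58 → 116
rgb(127, 117, 116) = #7F7574.

#7F7574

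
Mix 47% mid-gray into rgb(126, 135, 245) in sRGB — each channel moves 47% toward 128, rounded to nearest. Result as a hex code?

#7F84BE

Per channel, c → c + 0.47(128 − c):
  R: 126 + 0.47×(128−126) = 126 + 0.94 = 126.94 → 127
  G: 135 + 0.47×(128−135) = 135 − 3.29 = 131.71 → 132
  B: 245 + 0.47×(128−245) = 245 − 54.99 = 190.01 → 190
rgb(127, 132, 190) = #7F84BE.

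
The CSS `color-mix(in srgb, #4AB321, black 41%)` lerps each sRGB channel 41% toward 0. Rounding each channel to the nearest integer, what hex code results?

#2C6A13

#4AB321 is rgb(74, 179, 33).
A 41% shade moves each channel 41% toward 0:
  R: 74 + 0.41×(0−74) = 74 − 30.34 = 43.66 → 44
  G: 179 + 0.41×(0−179) = 179 − 73.39 = 105.61 → 106
  B: 33 + 0.41×(0−33) = 33 − 13.53 = 19.47 → 19
rgb(44, 106, 19) = #2C6A13.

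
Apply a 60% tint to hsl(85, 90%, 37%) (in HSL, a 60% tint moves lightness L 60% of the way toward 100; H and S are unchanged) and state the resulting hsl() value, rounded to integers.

L moves 60% from 37 toward 100: 37 + 37.8 = 74.8 → 75.
H and S are unchanged.

hsl(85, 90%, 75%)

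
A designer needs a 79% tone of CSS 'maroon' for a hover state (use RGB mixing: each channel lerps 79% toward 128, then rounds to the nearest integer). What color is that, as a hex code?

#806565

CSS maroon is rgb(128, 0, 0).
A 79% tone moves each channel 79% toward 128:
  R: 128 + 0 = 128 → 128
  G: 0 + 0.79×(128−0) = 0 + 101.12 = 101.12 → 101
  B: 0 + 0.79×(128−0) = 0 + 101.12 = 101.12 → 101
rgb(128, 101, 101) = #806565.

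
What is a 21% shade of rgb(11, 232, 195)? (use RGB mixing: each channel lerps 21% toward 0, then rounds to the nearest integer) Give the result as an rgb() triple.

Per channel, c → c + 0.21(0 − c):
  R: 11 − 2.31 = 8.69 → 9
  G: 232 − 48.72 = 183.28 → 183
  B: 195 + 0.21×(0−195) = 195 − 40.95 = 154.05 → 154

rgb(9, 183, 154)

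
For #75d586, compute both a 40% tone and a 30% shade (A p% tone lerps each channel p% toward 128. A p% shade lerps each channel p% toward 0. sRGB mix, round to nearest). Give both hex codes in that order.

#79b384, #52955e

#75d586 is rgb(117, 213, 134).
40% tone:
  R: 117 + 0.4×(128−117) = 117 + 4.4 = 121.4 → 121
  G: 213 − 34 = 179 → 179
  B: 134 + 0.4×(128−134) = 134 − 2.4 = 131.6 → 132
  → #79b384
30% shade:
  R: 117 − 35.1 = 81.9 → 82
  G: 213 + 0.3×(0−213) = 213 − 63.9 = 149.1 → 149
  B: 134 − 40.2 = 93.8 → 94
  → #52955e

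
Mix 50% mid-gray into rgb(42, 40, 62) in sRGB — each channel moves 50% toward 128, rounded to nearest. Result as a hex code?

#55545F

A 50% tone moves each channel 50% toward 128:
  R: 42 + 0.5×(128−42) = 42 + 43 = 85 → 85
  G: 40 + 0.5×(128−40) = 40 + 44 = 84 → 84
  B: 62 + 0.5×(128−62) = 62 + 33 = 95 → 95
rgb(85, 84, 95) = #55545F.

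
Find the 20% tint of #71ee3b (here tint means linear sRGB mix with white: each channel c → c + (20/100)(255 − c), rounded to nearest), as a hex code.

#71ee3b is rgb(113, 238, 59).
Per channel, c → c + 0.2(255 − c):
  R: 113 + 0.2×(255−113) = 113 + 28.4 = 141.4 → 141
  G: 238 + 3.4 = 241.4 → 241
  B: 59 + 39.2 = 98.2 → 98
rgb(141, 241, 98) = #8df162.

#8df162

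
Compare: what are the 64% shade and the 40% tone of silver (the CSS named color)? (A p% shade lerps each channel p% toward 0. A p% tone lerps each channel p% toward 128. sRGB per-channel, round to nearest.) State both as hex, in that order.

#454545, #A6A6A6

CSS silver is rgb(192, 192, 192).
64% shade:
  R: 192 − 122.88 = 69.12 → 69
  G: 192 − 122.88 = 69.12 → 69
  B: 192 − 122.88 = 69.12 → 69
  → #454545
40% tone:
  R: 192 − 25.6 = 166.4 → 166
  G: 192 − 25.6 = 166.4 → 166
  B: 192 − 25.6 = 166.4 → 166
  → #A6A6A6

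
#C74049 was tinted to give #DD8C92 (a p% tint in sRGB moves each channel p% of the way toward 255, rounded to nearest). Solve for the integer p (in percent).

40%

#C74049 is rgb(199, 64, 73); #DD8C92 is rgb(221, 140, 146).
On the G channel (widest range): 140 ≈ 64 + (p/100)(255 − 64), so p ≈ 100×(140 − 64)/(255 − 64) = 7600/191 = 39.79.
p = 40 reproduces all three channels after rounding.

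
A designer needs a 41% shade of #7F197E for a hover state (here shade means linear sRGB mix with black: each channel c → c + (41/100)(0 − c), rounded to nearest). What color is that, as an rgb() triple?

rgb(75, 15, 74)

#7F197E is rgb(127, 25, 126).
Per channel, c → c + 0.41(0 − c):
  R: 127 − 52.07 = 74.93 → 75
  G: 25 + 0.41×(0−25) = 25 − 10.25 = 14.75 → 15
  B: 126 + 0.41×(0−126) = 126 − 51.66 = 74.34 → 74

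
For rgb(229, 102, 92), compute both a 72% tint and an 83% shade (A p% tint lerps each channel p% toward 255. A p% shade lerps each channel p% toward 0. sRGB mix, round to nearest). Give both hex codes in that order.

#F8D4D1, #271110

72% tint:
  R: 229 + 0.72×(255−229) = 229 + 18.72 = 247.72 → 248
  G: 102 + 0.72×(255−102) = 102 + 110.16 = 212.16 → 212
  B: 92 + 0.72×(255−92) = 92 + 117.36 = 209.36 → 209
  → #F8D4D1
83% shade:
  R: 229 − 190.07 = 38.93 → 39
  G: 102 − 84.66 = 17.34 → 17
  B: 92 − 76.36 = 15.64 → 16
  → #271110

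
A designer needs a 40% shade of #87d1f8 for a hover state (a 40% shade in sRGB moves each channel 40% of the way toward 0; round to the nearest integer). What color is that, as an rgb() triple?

#87d1f8 is rgb(135, 209, 248).
Lerp each channel 40% toward 0:
  R: 135 − 54 = 81 → 81
  G: 209 − 83.6 = 125.4 → 125
  B: 248 − 99.2 = 148.8 → 149

rgb(81, 125, 149)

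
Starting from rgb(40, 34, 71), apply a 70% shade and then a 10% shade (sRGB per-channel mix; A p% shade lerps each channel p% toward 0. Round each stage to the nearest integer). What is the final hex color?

Lerp each channel 70% toward 0:
  R: 40 + 0.7×(0−40) = 40 − 28 = 12 → 12
  G: 34 + 0.7×(0−34) = 34 − 23.8 = 10.2 → 10
  B: 71 − 49.7 = 21.3 → 21
After the shade: rgb(12, 10, 21) = #0c0a15.
Lerp each channel 10% toward 0:
  R: 12 − 1.2 = 10.8 → 11
  G: 10 + 0.1×(0−10) = 10 − 1 = 9 → 9
  B: 21 + 0.1×(0−21) = 21 − 2.1 = 18.9 → 19
rgb(11, 9, 19) = #0b0913.

#0b0913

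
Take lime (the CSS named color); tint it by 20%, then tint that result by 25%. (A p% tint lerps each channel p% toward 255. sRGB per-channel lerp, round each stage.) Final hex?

CSS lime is rgb(0, 255, 0).
Per channel, c → c + 0.2(255 − c):
  R: 0 + 0.2×(255−0) = 0 + 51 = 51 → 51
  G: 255 + 0.2×(255−255) = 255 + 0 = 255 → 255
  B: 0 + 0.2×(255−0) = 0 + 51 = 51 → 51
After the tint: rgb(51, 255, 51) = #33FF33.
A 25% tint moves each channel 25% toward 255:
  R: 51 + 0.25×(255−51) = 51 + 51 = 102 → 102
  G: 255 + 0.25×(255−255) = 255 + 0 = 255 → 255
  B: 51 + 0.25×(255−51) = 51 + 51 = 102 → 102
rgb(102, 255, 102) = #66FF66.

#66FF66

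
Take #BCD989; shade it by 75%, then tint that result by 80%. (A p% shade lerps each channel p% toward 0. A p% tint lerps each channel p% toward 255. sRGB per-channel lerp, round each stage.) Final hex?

#D5D7D3

#BCD989 is rgb(188, 217, 137).
Lerp each channel 75% toward 0:
  R: 188 + 0.75×(0−188) = 188 − 141 = 47 → 47
  G: 217 + 0.75×(0−217) = 217 − 162.75 = 54.25 → 54
  B: 137 − 102.75 = 34.25 → 34
After the shade: rgb(47, 54, 34) = #2F3622.
An 80% tint moves each channel 80% toward 255:
  R: 47 + 0.8×(255−47) = 47 + 166.4 = 213.4 → 213
  G: 54 + 160.8 = 214.8 → 215
  B: 34 + 0.8×(255−34) = 34 + 176.8 = 210.8 → 211
rgb(213, 215, 211) = #D5D7D3.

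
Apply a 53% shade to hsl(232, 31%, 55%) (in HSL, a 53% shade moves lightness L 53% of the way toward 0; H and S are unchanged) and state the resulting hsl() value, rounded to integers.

L moves 53% from 55 toward 0: 55 − 29.15 = 25.85 → 26.
H and S are unchanged.

hsl(232, 31%, 26%)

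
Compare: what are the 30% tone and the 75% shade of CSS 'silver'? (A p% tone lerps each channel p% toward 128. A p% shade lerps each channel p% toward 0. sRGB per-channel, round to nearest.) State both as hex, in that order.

CSS silver is rgb(192, 192, 192).
30% tone:
  R: 192 + 0.3×(128−192) = 192 − 19.2 = 172.8 → 173
  G: 192 − 19.2 = 172.8 → 173
  B: 192 + 0.3×(128−192) = 192 − 19.2 = 172.8 → 173
  → #ADADAD
75% shade:
  R: 192 − 144 = 48 → 48
  G: 192 + 0.75×(0−192) = 192 − 144 = 48 → 48
  B: 192 + 0.75×(0−192) = 192 − 144 = 48 → 48
  → #303030

#ADADAD, #303030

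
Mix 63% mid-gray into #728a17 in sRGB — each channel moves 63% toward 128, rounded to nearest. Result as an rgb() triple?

#728a17 is rgb(114, 138, 23).
A 63% tone moves each channel 63% toward 128:
  R: 114 + 8.82 = 122.82 → 123
  G: 138 + 0.63×(128−138) = 138 − 6.3 = 131.7 → 132
  B: 23 + 0.63×(128−23) = 23 + 66.15 = 89.15 → 89

rgb(123, 132, 89)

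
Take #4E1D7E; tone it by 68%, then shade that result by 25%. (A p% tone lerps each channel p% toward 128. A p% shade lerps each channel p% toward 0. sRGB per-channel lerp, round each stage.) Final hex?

#4E1D7E is rgb(78, 29, 126).
Per channel, c → c + 0.68(128 − c):
  R: 78 + 0.68×(128−78) = 78 + 34 = 112 → 112
  G: 29 + 67.32 = 96.32 → 96
  B: 126 + 0.68×(128−126) = 126 + 1.36 = 127.36 → 127
After the tone: rgb(112, 96, 127) = #70607F.
Per channel, c → c + 0.25(0 − c):
  R: 112 + 0.25×(0−112) = 112 − 28 = 84 → 84
  G: 96 + 0.25×(0−96) = 96 − 24 = 72 → 72
  B: 127 + 0.25×(0−127) = 127 − 31.75 = 95.25 → 95
rgb(84, 72, 95) = #54485F.

#54485F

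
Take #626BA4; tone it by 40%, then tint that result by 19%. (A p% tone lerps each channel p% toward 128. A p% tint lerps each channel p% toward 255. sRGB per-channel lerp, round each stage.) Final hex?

#626BA4 is rgb(98, 107, 164).
Lerp each channel 40% toward 128:
  R: 98 + 12 = 110 → 110
  G: 107 + 0.4×(128−107) = 107 + 8.4 = 115.4 → 115
  B: 164 + 0.4×(128−164) = 164 − 14.4 = 149.6 → 150
After the tone: rgb(110, 115, 150) = #6E7396.
A 19% tint moves each channel 19% toward 255:
  R: 110 + 0.19×(255−110) = 110 + 27.55 = 137.55 → 138
  G: 115 + 0.19×(255−115) = 115 + 26.6 = 141.6 → 142
  B: 150 + 0.19×(255−150) = 150 + 19.95 = 169.95 → 170
rgb(138, 142, 170) = #8A8EAA.

#8A8EAA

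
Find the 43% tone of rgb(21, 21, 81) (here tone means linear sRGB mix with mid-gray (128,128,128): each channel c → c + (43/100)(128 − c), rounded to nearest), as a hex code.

Per channel, c → c + 0.43(128 − c):
  R: 21 + 0.43×(128−21) = 21 + 46.01 = 67.01 → 67
  G: 21 + 0.43×(128−21) = 21 + 46.01 = 67.01 → 67
  B: 81 + 0.43×(128−81) = 81 + 20.21 = 101.21 → 101
rgb(67, 67, 101) = #434365.

#434365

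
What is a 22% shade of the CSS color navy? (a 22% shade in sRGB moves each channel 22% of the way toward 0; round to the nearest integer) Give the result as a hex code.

CSS navy is rgb(0, 0, 128).
A 22% shade moves each channel 22% toward 0:
  R: 0 + 0 = 0 → 0
  G: 0 + 0 = 0 → 0
  B: 128 + 0.22×(0−128) = 128 − 28.16 = 99.84 → 100
rgb(0, 0, 100) = #000064.

#000064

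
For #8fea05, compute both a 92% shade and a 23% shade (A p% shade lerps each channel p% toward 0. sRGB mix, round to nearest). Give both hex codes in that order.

#8fea05 is rgb(143, 234, 5).
92% shade:
  R: 143 − 131.56 = 11.44 → 11
  G: 234 − 215.28 = 18.72 → 19
  B: 5 − 4.6 = 0.4 → 0
  → #0b1300
23% shade:
  R: 143 + 0.23×(0−143) = 143 − 32.89 = 110.11 → 110
  G: 234 − 53.82 = 180.18 → 180
  B: 5 − 1.15 = 3.85 → 4
  → #6eb404

#0b1300, #6eb404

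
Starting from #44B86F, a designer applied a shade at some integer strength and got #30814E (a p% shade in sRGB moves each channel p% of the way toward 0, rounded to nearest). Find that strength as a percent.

30%

#44B86F is rgb(68, 184, 111); #30814E is rgb(48, 129, 78).
On the G channel (widest range): 129 ≈ 184 + (p/100)(0 − 184), so p ≈ 100×(129 − 184)/(0 − 184) = -5500/-184 = 29.89.
p = 30 reproduces all three channels after rounding.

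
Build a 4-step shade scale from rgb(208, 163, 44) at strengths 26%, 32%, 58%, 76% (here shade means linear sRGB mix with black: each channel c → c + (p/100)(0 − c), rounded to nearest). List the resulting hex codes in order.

#9A7921, #8D6F1E, #574412, #32270B

26%: (208 − 54.08 = 153.92→154, 163 − 42.38 = 120.62→121, 44 − 11.44 = 32.56→33) → #9A7921
32%: (208 − 66.56 = 141.44→141, 163 − 52.16 = 110.84→111, 44 − 14.08 = 29.92→30) → #8D6F1E
58%: (208 − 120.64 = 87.36→87, 163 − 94.54 = 68.46→68, 44 − 25.52 = 18.48→18) → #574412
76%: (208 − 158.08 = 49.92→50, 163 − 123.88 = 39.12→39, 44 − 33.44 = 10.56→11) → #32270B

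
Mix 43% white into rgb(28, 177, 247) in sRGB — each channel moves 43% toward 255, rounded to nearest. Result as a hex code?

#7ED3FA

Lerp each channel 43% toward 255:
  R: 28 + 0.43×(255−28) = 28 + 97.61 = 125.61 → 126
  G: 177 + 0.43×(255−177) = 177 + 33.54 = 210.54 → 211
  B: 247 + 0.43×(255−247) = 247 + 3.44 = 250.44 → 250
rgb(126, 211, 250) = #7ED3FA.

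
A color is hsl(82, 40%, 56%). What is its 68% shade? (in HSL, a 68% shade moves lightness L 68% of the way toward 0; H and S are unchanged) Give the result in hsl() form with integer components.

L moves 68% from 56 toward 0: 56 − 38.08 = 17.92 → 18.
H and S are unchanged.

hsl(82, 40%, 18%)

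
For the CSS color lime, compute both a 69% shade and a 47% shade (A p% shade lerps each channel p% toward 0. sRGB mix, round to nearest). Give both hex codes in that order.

#004F00, #008700

CSS lime is rgb(0, 255, 0).
69% shade:
  R: 0 + 0.69×(0−0) = 0 + 0 = 0 → 0
  G: 255 + 0.69×(0−255) = 255 − 175.95 = 79.05 → 79
  B: 0 + 0.69×(0−0) = 0 + 0 = 0 → 0
  → #004F00
47% shade:
  R: 0 + 0 = 0 → 0
  G: 255 − 119.85 = 135.15 → 135
  B: 0 + 0.47×(0−0) = 0 + 0 = 0 → 0
  → #008700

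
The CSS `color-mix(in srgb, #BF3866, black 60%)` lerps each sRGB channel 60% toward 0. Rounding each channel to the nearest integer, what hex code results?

#4C1629

#BF3866 is rgb(191, 56, 102).
Per channel, c → c + 0.6(0 − c):
  R: 191 − 114.6 = 76.4 → 76
  G: 56 − 33.6 = 22.4 → 22
  B: 102 + 0.6×(0−102) = 102 − 61.2 = 40.8 → 41
rgb(76, 22, 41) = #4C1629.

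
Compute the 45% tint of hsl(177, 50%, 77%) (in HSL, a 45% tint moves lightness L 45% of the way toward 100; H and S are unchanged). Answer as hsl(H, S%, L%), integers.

L moves 45% from 77 toward 100: 77 + 10.35 = 87.35 → 87.
H and S are unchanged.

hsl(177, 50%, 87%)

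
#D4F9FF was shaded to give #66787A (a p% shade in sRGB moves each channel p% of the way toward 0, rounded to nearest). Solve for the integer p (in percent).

#D4F9FF is rgb(212, 249, 255); #66787A is rgb(102, 120, 122).
On the B channel (widest range): 122 ≈ 255 + (p/100)(0 − 255), so p ≈ 100×(122 − 255)/(0 − 255) = -13300/-255 = 52.16.
p = 52 reproduces all three channels after rounding.

52%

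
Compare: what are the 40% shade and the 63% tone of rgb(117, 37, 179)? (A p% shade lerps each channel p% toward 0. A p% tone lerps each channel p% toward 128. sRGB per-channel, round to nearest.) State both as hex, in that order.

#46166B, #7C5E93

40% shade:
  R: 117 − 46.8 = 70.2 → 70
  G: 37 + 0.4×(0−37) = 37 − 14.8 = 22.2 → 22
  B: 179 + 0.4×(0−179) = 179 − 71.6 = 107.4 → 107
  → #46166B
63% tone:
  R: 117 + 0.63×(128−117) = 117 + 6.93 = 123.93 → 124
  G: 37 + 0.63×(128−37) = 37 + 57.33 = 94.33 → 94
  B: 179 − 32.13 = 146.87 → 147
  → #7C5E93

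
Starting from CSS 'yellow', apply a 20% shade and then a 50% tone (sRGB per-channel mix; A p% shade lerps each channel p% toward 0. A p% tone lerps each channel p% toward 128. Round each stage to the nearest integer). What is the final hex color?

#a6a640

CSS yellow is rgb(255, 255, 0).
Lerp each channel 20% toward 0:
  R: 255 − 51 = 204 → 204
  G: 255 + 0.2×(0−255) = 255 − 51 = 204 → 204
  B: 0 + 0.2×(0−0) = 0 + 0 = 0 → 0
After the shade: rgb(204, 204, 0) = #cccc00.
Lerp each channel 50% toward 128:
  R: 204 + 0.5×(128−204) = 204 − 38 = 166 → 166
  G: 204 − 38 = 166 → 166
  B: 0 + 0.5×(128−0) = 0 + 64 = 64 → 64
rgb(166, 166, 64) = #a6a640.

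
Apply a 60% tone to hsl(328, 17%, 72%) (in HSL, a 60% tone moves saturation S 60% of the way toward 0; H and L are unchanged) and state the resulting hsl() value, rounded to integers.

hsl(328, 7%, 72%)

S moves 60% from 17 toward 0: 17 − 10.2 = 6.8 → 7.
H and L are unchanged.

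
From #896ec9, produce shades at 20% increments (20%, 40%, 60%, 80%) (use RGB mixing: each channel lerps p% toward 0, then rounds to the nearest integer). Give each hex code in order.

#6e58a1, #524279, #372c50, #1b1628

#896ec9 is rgb(137, 110, 201).
20%: (137 − 27.4 = 109.6→110, 110 − 22 = 88→88, 201 − 40.2 = 160.8→161) → #6e58a1
40%: (137 − 54.8 = 82.2→82, 110 − 44 = 66→66, 201 − 80.4 = 120.6→121) → #524279
60%: (137 − 82.2 = 54.8→55, 110 − 66 = 44→44, 201 − 120.6 = 80.4→80) → #372c50
80%: (137 − 109.6 = 27.4→27, 110 − 88 = 22→22, 201 − 160.8 = 40.2→40) → #1b1628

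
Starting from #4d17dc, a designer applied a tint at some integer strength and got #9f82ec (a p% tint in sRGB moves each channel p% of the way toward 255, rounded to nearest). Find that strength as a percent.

46%

#4d17dc is rgb(77, 23, 220); #9f82ec is rgb(159, 130, 236).
On the G channel (widest range): 130 ≈ 23 + (p/100)(255 − 23), so p ≈ 100×(130 − 23)/(255 − 23) = 10700/232 = 46.12.
p = 46 reproduces all three channels after rounding.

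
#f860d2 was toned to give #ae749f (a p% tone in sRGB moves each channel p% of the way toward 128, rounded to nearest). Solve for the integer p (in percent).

62%

#f860d2 is rgb(248, 96, 210); #ae749f is rgb(174, 116, 159).
On the R channel (widest range): 174 ≈ 248 + (p/100)(128 − 248), so p ≈ 100×(174 − 248)/(128 − 248) = -7400/-120 = 61.67.
p = 62 reproduces all three channels after rounding.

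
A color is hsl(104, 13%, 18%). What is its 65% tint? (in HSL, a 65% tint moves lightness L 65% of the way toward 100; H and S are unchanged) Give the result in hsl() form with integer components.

L moves 65% from 18 toward 100: 18 + 53.3 = 71.3 → 71.
H and S are unchanged.

hsl(104, 13%, 71%)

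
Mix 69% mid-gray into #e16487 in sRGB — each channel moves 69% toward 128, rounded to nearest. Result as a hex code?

#9e7782

#e16487 is rgb(225, 100, 135).
Per channel, c → c + 0.69(128 − c):
  R: 225 + 0.69×(128−225) = 225 − 66.93 = 158.07 → 158
  G: 100 + 19.32 = 119.32 → 119
  B: 135 + 0.69×(128−135) = 135 − 4.83 = 130.17 → 130
rgb(158, 119, 130) = #9e7782.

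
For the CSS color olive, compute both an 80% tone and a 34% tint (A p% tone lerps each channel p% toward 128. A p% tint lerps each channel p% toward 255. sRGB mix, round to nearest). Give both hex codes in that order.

#808066, #ABAB57

CSS olive is rgb(128, 128, 0).
80% tone:
  R: 128 + 0 = 128 → 128
  G: 128 + 0 = 128 → 128
  B: 0 + 0.8×(128−0) = 0 + 102.4 = 102.4 → 102
  → #808066
34% tint:
  R: 128 + 0.34×(255−128) = 128 + 43.18 = 171.18 → 171
  G: 128 + 0.34×(255−128) = 128 + 43.18 = 171.18 → 171
  B: 0 + 0.34×(255−0) = 0 + 86.7 = 86.7 → 87
  → #ABAB57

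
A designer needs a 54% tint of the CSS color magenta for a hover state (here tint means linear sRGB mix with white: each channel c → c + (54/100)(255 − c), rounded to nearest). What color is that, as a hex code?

CSS magenta is rgb(255, 0, 255).
Lerp each channel 54% toward 255:
  R: 255 + 0 = 255 → 255
  G: 0 + 0.54×(255−0) = 0 + 137.7 = 137.7 → 138
  B: 255 + 0 = 255 → 255
rgb(255, 138, 255) = #ff8aff.

#ff8aff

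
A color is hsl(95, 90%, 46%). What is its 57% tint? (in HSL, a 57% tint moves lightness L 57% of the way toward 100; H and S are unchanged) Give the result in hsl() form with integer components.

hsl(95, 90%, 77%)

L moves 57% from 46 toward 100: 46 + 30.78 = 76.78 → 77.
H and S are unchanged.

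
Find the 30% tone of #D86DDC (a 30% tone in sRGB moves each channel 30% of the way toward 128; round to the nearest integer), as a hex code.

#BE73C0

#D86DDC is rgb(216, 109, 220).
A 30% tone moves each channel 30% toward 128:
  R: 216 + 0.3×(128−216) = 216 − 26.4 = 189.6 → 190
  G: 109 + 0.3×(128−109) = 109 + 5.7 = 114.7 → 115
  B: 220 − 27.6 = 192.4 → 192
rgb(190, 115, 192) = #BE73C0.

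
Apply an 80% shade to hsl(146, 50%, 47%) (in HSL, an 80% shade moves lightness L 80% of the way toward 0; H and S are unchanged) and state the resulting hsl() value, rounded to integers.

hsl(146, 50%, 9%)

L moves 80% from 47 toward 0: 47 − 37.6 = 9.4 → 9.
H and S are unchanged.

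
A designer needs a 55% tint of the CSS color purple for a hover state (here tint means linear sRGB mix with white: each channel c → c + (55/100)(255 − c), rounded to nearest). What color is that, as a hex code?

#C68CC6

CSS purple is rgb(128, 0, 128).
A 55% tint moves each channel 55% toward 255:
  R: 128 + 0.55×(255−128) = 128 + 69.85 = 197.85 → 198
  G: 0 + 0.55×(255−0) = 0 + 140.25 = 140.25 → 140
  B: 128 + 69.85 = 197.85 → 198
rgb(198, 140, 198) = #C68CC6.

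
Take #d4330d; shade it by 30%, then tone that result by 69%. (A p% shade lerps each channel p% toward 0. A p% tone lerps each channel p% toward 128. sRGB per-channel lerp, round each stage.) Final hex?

#86635b

#d4330d is rgb(212, 51, 13).
Lerp each channel 30% toward 0:
  R: 212 + 0.3×(0−212) = 212 − 63.6 = 148.4 → 148
  G: 51 + 0.3×(0−51) = 51 − 15.3 = 35.7 → 36
  B: 13 + 0.3×(0−13) = 13 − 3.9 = 9.1 → 9
After the shade: rgb(148, 36, 9) = #942409.
Lerp each channel 69% toward 128:
  R: 148 + 0.69×(128−148) = 148 − 13.8 = 134.2 → 134
  G: 36 + 0.69×(128−36) = 36 + 63.48 = 99.48 → 99
  B: 9 + 82.11 = 91.11 → 91
rgb(134, 99, 91) = #86635b.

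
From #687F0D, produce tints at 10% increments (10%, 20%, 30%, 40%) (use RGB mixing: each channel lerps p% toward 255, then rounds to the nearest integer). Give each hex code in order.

#687F0D is rgb(104, 127, 13).
10%: (104 + 15.1 = 119.1→119, 127 + 12.8 = 139.8→140, 13 + 24.2 = 37.2→37) → #778C25
20%: (104 + 30.2 = 134.2→134, 127 + 25.6 = 152.6→153, 13 + 48.4 = 61.4→61) → #86993D
30%: (104 + 45.3 = 149.3→149, 127 + 38.4 = 165.4→165, 13 + 72.6 = 85.6→86) → #95A556
40%: (104 + 60.4 = 164.4→164, 127 + 51.2 = 178.2→178, 13 + 96.8 = 109.8→110) → #A4B26E

#778C25, #86993D, #95A556, #A4B26E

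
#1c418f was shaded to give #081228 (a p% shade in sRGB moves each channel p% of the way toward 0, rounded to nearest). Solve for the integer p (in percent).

72%

#1c418f is rgb(28, 65, 143); #081228 is rgb(8, 18, 40).
On the B channel (widest range): 40 ≈ 143 + (p/100)(0 − 143), so p ≈ 100×(40 − 143)/(0 − 143) = -10300/-143 = 72.03.
p = 72 reproduces all three channels after rounding.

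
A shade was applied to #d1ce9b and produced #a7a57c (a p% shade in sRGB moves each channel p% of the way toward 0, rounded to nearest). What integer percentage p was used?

#d1ce9b is rgb(209, 206, 155); #a7a57c is rgb(167, 165, 124).
On the R channel (widest range): 167 ≈ 209 + (p/100)(0 − 209), so p ≈ 100×(167 − 209)/(0 − 209) = -4200/-209 = 20.10.
p = 20 reproduces all three channels after rounding.

20%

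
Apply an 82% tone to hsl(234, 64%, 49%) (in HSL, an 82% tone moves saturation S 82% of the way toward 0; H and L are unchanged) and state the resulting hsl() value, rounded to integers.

S moves 82% from 64 toward 0: 64 − 52.48 = 11.52 → 12.
H and L are unchanged.

hsl(234, 12%, 49%)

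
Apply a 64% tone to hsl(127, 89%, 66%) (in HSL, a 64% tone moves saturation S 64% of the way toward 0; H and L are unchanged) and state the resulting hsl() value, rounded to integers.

S moves 64% from 89 toward 0: 89 − 56.96 = 32.04 → 32.
H and L are unchanged.

hsl(127, 32%, 66%)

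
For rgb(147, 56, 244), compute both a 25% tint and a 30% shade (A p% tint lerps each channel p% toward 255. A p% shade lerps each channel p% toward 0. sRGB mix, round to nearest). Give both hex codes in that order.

25% tint:
  R: 147 + 27 = 174 → 174
  G: 56 + 49.75 = 105.75 → 106
  B: 244 + 2.75 = 246.75 → 247
  → #ae6af7
30% shade:
  R: 147 − 44.1 = 102.9 → 103
  G: 56 − 16.8 = 39.2 → 39
  B: 244 − 73.2 = 170.8 → 171
  → #6727ab

#ae6af7, #6727ab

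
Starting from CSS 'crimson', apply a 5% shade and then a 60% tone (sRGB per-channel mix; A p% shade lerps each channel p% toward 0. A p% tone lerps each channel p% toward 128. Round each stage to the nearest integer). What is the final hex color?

CSS crimson is rgb(220, 20, 60).
A 5% shade moves each channel 5% toward 0:
  R: 220 + 0.05×(0−220) = 220 − 11 = 209 → 209
  G: 20 + 0.05×(0−20) = 20 − 1 = 19 → 19
  B: 60 + 0.05×(0−60) = 60 − 3 = 57 → 57
After the shade: rgb(209, 19, 57) = #D11339.
Per channel, c → c + 0.6(128 − c):
  R: 209 + 0.6×(128−209) = 209 − 48.6 = 160.4 → 160
  G: 19 + 0.6×(128−19) = 19 + 65.4 = 84.4 → 84
  B: 57 + 42.6 = 99.6 → 100
rgb(160, 84, 100) = #A05464.

#A05464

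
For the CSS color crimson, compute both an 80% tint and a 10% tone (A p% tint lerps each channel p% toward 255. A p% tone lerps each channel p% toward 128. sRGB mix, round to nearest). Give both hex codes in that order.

CSS crimson is rgb(220, 20, 60).
80% tint:
  R: 220 + 28 = 248 → 248
  G: 20 + 0.8×(255−20) = 20 + 188 = 208 → 208
  B: 60 + 156 = 216 → 216
  → #F8D0D8
10% tone:
  R: 220 + 0.1×(128−220) = 220 − 9.2 = 210.8 → 211
  G: 20 + 0.1×(128−20) = 20 + 10.8 = 30.8 → 31
  B: 60 + 6.8 = 66.8 → 67
  → #D31F43

#F8D0D8, #D31F43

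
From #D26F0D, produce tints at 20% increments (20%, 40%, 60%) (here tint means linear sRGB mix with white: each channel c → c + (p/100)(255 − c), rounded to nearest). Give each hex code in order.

#DB8C3D, #E4A96E, #EDC59E

#D26F0D is rgb(210, 111, 13).
20%: (210 + 9 = 219→219, 111 + 28.8 = 139.8→140, 13 + 48.4 = 61.4→61) → #DB8C3D
40%: (210 + 18 = 228→228, 111 + 57.6 = 168.6→169, 13 + 96.8 = 109.8→110) → #E4A96E
60%: (210 + 27 = 237→237, 111 + 86.4 = 197.4→197, 13 + 145.2 = 158.2→158) → #EDC59E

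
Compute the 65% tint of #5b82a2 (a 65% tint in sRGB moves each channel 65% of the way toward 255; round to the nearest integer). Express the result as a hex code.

#c6d3de

#5b82a2 is rgb(91, 130, 162).
A 65% tint moves each channel 65% toward 255:
  R: 91 + 106.6 = 197.6 → 198
  G: 130 + 0.65×(255−130) = 130 + 81.25 = 211.25 → 211
  B: 162 + 60.45 = 222.45 → 222
rgb(198, 211, 222) = #c6d3de.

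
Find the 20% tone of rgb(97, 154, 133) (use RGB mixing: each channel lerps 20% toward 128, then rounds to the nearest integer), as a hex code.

Per channel, c → c + 0.2(128 − c):
  R: 97 + 0.2×(128−97) = 97 + 6.2 = 103.2 → 103
  G: 154 + 0.2×(128−154) = 154 − 5.2 = 148.8 → 149
  B: 133 − 1 = 132 → 132
rgb(103, 149, 132) = #679584.

#679584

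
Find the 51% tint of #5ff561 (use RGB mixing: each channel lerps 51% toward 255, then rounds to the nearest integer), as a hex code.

#b1fab2

#5ff561 is rgb(95, 245, 97).
Per channel, c → c + 0.51(255 − c):
  R: 95 + 0.51×(255−95) = 95 + 81.6 = 176.6 → 177
  G: 245 + 5.1 = 250.1 → 250
  B: 97 + 0.51×(255−97) = 97 + 80.58 = 177.58 → 178
rgb(177, 250, 178) = #b1fab2.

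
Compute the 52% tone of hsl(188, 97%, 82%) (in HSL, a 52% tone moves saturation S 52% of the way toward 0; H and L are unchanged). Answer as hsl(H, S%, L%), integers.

hsl(188, 47%, 82%)

S moves 52% from 97 toward 0: 97 − 50.44 = 46.56 → 47.
H and L are unchanged.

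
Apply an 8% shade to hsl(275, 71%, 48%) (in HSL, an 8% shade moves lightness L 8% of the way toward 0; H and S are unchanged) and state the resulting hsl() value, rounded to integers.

L moves 8% from 48 toward 0: 48 − 3.84 = 44.16 → 44.
H and S are unchanged.

hsl(275, 71%, 44%)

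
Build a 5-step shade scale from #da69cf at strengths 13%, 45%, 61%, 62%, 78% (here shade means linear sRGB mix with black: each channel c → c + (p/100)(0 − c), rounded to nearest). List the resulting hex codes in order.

#da69cf is rgb(218, 105, 207).
13%: (218 − 28.34 = 189.66→190, 105 − 13.65 = 91.35→91, 207 − 26.91 = 180.09→180) → #be5bb4
45%: (218 − 98.1 = 119.9→120, 105 − 47.25 = 57.75→58, 207 − 93.15 = 113.85→114) → #783a72
61%: (218 − 132.98 = 85.02→85, 105 − 64.05 = 40.95→41, 207 − 126.27 = 80.73→81) → #552951
62%: (218 − 135.16 = 82.84→83, 105 − 65.1 = 39.9→40, 207 − 128.34 = 78.66→79) → #53284f
78%: (218 − 170.04 = 47.96→48, 105 − 81.9 = 23.1→23, 207 − 161.46 = 45.54→46) → #30172e

#be5bb4, #783a72, #552951, #53284f, #30172e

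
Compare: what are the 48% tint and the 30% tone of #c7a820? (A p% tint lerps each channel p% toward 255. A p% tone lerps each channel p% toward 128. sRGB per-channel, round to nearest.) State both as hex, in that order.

#e2d28b, #b29c3d

#c7a820 is rgb(199, 168, 32).
48% tint:
  R: 199 + 26.88 = 225.88 → 226
  G: 168 + 0.48×(255−168) = 168 + 41.76 = 209.76 → 210
  B: 32 + 0.48×(255−32) = 32 + 107.04 = 139.04 → 139
  → #e2d28b
30% tone:
  R: 199 − 21.3 = 177.7 → 178
  G: 168 − 12 = 156 → 156
  B: 32 + 0.3×(128−32) = 32 + 28.8 = 60.8 → 61
  → #b29c3d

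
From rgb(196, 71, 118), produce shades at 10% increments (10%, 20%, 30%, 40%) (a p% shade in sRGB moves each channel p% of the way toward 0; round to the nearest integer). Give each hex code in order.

10%: (196 − 19.6 = 176.4→176, 71 − 7.1 = 63.9→64, 118 − 11.8 = 106.2→106) → #B0406A
20%: (196 − 39.2 = 156.8→157, 71 − 14.2 = 56.8→57, 118 − 23.6 = 94.4→94) → #9D395E
30%: (196 − 58.8 = 137.2→137, 71 − 21.3 = 49.7→50, 118 − 35.4 = 82.6→83) → #893253
40%: (196 − 78.4 = 117.6→118, 71 − 28.4 = 42.6→43, 118 − 47.2 = 70.8→71) → #762B47

#B0406A, #9D395E, #893253, #762B47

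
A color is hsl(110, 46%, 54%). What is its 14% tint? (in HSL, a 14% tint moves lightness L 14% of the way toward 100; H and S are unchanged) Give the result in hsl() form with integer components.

L moves 14% from 54 toward 100: 54 + 6.44 = 60.44 → 60.
H and S are unchanged.

hsl(110, 46%, 60%)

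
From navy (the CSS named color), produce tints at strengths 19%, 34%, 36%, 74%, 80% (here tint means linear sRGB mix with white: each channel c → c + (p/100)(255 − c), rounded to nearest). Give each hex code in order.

#303098, #5757AB, #5C5CAE, #BDBDDE, #CCCCE6

CSS navy is rgb(0, 0, 128).
19%: (0 + 48.45 = 48.45→48, 0 + 48.45 = 48.45→48, 128 + 24.13 = 152.13→152) → #303098
34%: (0 + 86.7 = 86.7→87, 0 + 86.7 = 86.7→87, 128 + 43.18 = 171.18→171) → #5757AB
36%: (0 + 91.8 = 91.8→92, 0 + 91.8 = 91.8→92, 128 + 45.72 = 173.72→174) → #5C5CAE
74%: (0 + 188.7 = 188.7→189, 0 + 188.7 = 188.7→189, 128 + 93.98 = 221.98→222) → #BDBDDE
80%: (0 + 204 = 204→204, 0 + 204 = 204→204, 128 + 101.6 = 229.6→230) → #CCCCE6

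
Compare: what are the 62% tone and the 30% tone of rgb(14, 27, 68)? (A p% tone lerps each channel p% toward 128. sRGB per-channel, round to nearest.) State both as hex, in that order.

#555a69, #303956

62% tone:
  R: 14 + 70.68 = 84.68 → 85
  G: 27 + 0.62×(128−27) = 27 + 62.62 = 89.62 → 90
  B: 68 + 0.62×(128−68) = 68 + 37.2 = 105.2 → 105
  → #555a69
30% tone:
  R: 14 + 0.3×(128−14) = 14 + 34.2 = 48.2 → 48
  G: 27 + 0.3×(128−27) = 27 + 30.3 = 57.3 → 57
  B: 68 + 0.3×(128−68) = 68 + 18 = 86 → 86
  → #303956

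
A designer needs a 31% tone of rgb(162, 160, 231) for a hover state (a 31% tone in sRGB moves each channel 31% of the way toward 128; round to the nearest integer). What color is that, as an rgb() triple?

A 31% tone moves each channel 31% toward 128:
  R: 162 + 0.31×(128−162) = 162 − 10.54 = 151.46 → 151
  G: 160 − 9.92 = 150.08 → 150
  B: 231 + 0.31×(128−231) = 231 − 31.93 = 199.07 → 199

rgb(151, 150, 199)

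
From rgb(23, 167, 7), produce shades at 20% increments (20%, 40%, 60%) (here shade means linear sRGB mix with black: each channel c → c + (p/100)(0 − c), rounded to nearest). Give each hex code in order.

20%: (23 − 4.6 = 18.4→18, 167 − 33.4 = 133.6→134, 7 − 1.4 = 5.6→6) → #128606
40%: (23 − 9.2 = 13.8→14, 167 − 66.8 = 100.2→100, 7 − 2.8 = 4.2→4) → #0E6404
60%: (23 − 13.8 = 9.2→9, 167 − 100.2 = 66.8→67, 7 − 4.2 = 2.8→3) → #094303

#128606, #0E6404, #094303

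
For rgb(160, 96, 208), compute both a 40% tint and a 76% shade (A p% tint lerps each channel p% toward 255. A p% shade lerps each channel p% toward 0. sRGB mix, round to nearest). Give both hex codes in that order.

#c6a0e3, #261732

40% tint:
  R: 160 + 0.4×(255−160) = 160 + 38 = 198 → 198
  G: 96 + 63.6 = 159.6 → 160
  B: 208 + 0.4×(255−208) = 208 + 18.8 = 226.8 → 227
  → #c6a0e3
76% shade:
  R: 160 + 0.76×(0−160) = 160 − 121.6 = 38.4 → 38
  G: 96 + 0.76×(0−96) = 96 − 72.96 = 23.04 → 23
  B: 208 + 0.76×(0−208) = 208 − 158.08 = 49.92 → 50
  → #261732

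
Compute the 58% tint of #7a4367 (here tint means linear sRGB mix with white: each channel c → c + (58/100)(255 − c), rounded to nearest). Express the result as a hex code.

#7a4367 is rgb(122, 67, 103).
Lerp each channel 58% toward 255:
  R: 122 + 0.58×(255−122) = 122 + 77.14 = 199.14 → 199
  G: 67 + 0.58×(255−67) = 67 + 109.04 = 176.04 → 176
  B: 103 + 0.58×(255−103) = 103 + 88.16 = 191.16 → 191
rgb(199, 176, 191) = #c7b0bf.

#c7b0bf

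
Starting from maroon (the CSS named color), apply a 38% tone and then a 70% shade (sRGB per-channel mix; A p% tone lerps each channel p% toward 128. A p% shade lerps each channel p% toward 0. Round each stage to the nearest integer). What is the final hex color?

CSS maroon is rgb(128, 0, 0).
Lerp each channel 38% toward 128:
  R: 128 + 0.38×(128−128) = 128 + 0 = 128 → 128
  G: 0 + 48.64 = 48.64 → 49
  B: 0 + 0.38×(128−0) = 0 + 48.64 = 48.64 → 49
After the tone: rgb(128, 49, 49) = #803131.
Lerp each channel 70% toward 0:
  R: 128 − 89.6 = 38.4 → 38
  G: 49 − 34.3 = 14.7 → 15
  B: 49 + 0.7×(0−49) = 49 − 34.3 = 14.7 → 15
rgb(38, 15, 15) = #260f0f.

#260f0f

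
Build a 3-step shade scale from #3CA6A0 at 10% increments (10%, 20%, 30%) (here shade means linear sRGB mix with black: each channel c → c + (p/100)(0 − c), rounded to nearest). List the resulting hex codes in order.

#3CA6A0 is rgb(60, 166, 160).
10%: (60 − 6 = 54→54, 166 − 16.6 = 149.4→149, 160 − 16 = 144→144) → #369590
20%: (60 − 12 = 48→48, 166 − 33.2 = 132.8→133, 160 − 32 = 128→128) → #308580
30%: (60 − 18 = 42→42, 166 − 49.8 = 116.2→116, 160 − 48 = 112→112) → #2A7470

#369590, #308580, #2A7470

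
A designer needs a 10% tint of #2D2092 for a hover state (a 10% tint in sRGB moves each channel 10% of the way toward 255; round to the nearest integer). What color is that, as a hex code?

#42369D

#2D2092 is rgb(45, 32, 146).
Per channel, c → c + 0.1(255 − c):
  R: 45 + 0.1×(255−45) = 45 + 21 = 66 → 66
  G: 32 + 0.1×(255−32) = 32 + 22.3 = 54.3 → 54
  B: 146 + 10.9 = 156.9 → 157
rgb(66, 54, 157) = #42369D.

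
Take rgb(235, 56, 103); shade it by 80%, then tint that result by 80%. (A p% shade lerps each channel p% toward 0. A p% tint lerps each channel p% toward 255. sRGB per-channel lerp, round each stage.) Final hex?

#d5ced0

An 80% shade moves each channel 80% toward 0:
  R: 235 + 0.8×(0−235) = 235 − 188 = 47 → 47
  G: 56 + 0.8×(0−56) = 56 − 44.8 = 11.2 → 11
  B: 103 + 0.8×(0−103) = 103 − 82.4 = 20.6 → 21
After the shade: rgb(47, 11, 21) = #2f0b15.
Per channel, c → c + 0.8(255 − c):
  R: 47 + 0.8×(255−47) = 47 + 166.4 = 213.4 → 213
  G: 11 + 0.8×(255−11) = 11 + 195.2 = 206.2 → 206
  B: 21 + 0.8×(255−21) = 21 + 187.2 = 208.2 → 208
rgb(213, 206, 208) = #d5ced0.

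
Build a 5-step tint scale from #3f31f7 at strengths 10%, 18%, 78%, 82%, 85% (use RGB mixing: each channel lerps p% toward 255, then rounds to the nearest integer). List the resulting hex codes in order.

#5246f8, #6256f8, #d5d2fd, #dcdafe, #e2e0fe

#3f31f7 is rgb(63, 49, 247).
10%: (63 + 19.2 = 82.2→82, 49 + 20.6 = 69.6→70, 247 + 0.8 = 247.8→248) → #5246f8
18%: (63 + 34.56 = 97.56→98, 49 + 37.08 = 86.08→86, 247 + 1.44 = 248.44→248) → #6256f8
78%: (63 + 149.76 = 212.76→213, 49 + 160.68 = 209.68→210, 247 + 6.24 = 253.24→253) → #d5d2fd
82%: (63 + 157.44 = 220.44→220, 49 + 168.92 = 217.92→218, 247 + 6.56 = 253.56→254) → #dcdafe
85%: (63 + 163.2 = 226.2→226, 49 + 175.1 = 224.1→224, 247 + 6.8 = 253.8→254) → #e2e0fe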